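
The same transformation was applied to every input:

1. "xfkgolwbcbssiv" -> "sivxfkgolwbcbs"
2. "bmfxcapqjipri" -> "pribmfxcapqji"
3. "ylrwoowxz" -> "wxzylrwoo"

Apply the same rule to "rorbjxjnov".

Each output is the input with this applied: move the last 3 characters to the front (rotate right by 3).
Doing the same to "rorbjxjnov": "novrorbjxj".

novrorbjxj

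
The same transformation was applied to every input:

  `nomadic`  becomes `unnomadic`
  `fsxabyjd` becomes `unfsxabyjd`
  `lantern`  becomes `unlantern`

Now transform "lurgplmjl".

In each case the input is transformed by: prepend "un".
So "lurgplmjl" becomes "unlurgplmjl".

unlurgplmjl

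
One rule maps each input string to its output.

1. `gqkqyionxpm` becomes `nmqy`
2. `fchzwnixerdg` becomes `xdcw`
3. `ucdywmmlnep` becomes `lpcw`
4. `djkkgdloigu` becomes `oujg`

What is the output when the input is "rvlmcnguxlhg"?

The rule is to keep one character in every 3, starting at position 2 (positions 2nd, 5th, 8th, ...), then swap the front and back halves of the string.
"rvlmcnguxlhg" → "vcuh" → "uhvc".

uhvc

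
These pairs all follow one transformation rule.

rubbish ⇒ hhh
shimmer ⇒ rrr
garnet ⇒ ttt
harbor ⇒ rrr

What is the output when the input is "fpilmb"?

bbb

Rule — repeat every character 3 times, then keep only the last 3 characters.
Working it through for "fpilmb": intermediate "fffpppiiilllmmmbbb", final "bbb".
(Check on "rubbish": → "rrruuubbbbbbiiissshhh" → "hhh" ✓)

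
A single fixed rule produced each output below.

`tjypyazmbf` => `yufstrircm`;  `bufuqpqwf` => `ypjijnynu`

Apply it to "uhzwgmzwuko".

The pattern: shift every letter 7 places backward in the alphabet (wrapping around), then reverse the string.
On "uhzwgmzwuko": the first step gives "naspzfspndh", and the second then gives "hdnpsfzpsan".

hdnpsfzpsan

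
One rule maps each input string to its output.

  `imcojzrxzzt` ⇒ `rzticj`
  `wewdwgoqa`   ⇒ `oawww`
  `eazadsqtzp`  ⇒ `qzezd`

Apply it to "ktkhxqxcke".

xkkkx

The rule is to keep every other character starting from the first (positions 1st, 3rd, 5th, ...), then move the first 3 characters to the end (rotate left by 3).
Starting from "ktkhxqxcke": after the first operation, "kkxxk"; after the second, "xkkkx".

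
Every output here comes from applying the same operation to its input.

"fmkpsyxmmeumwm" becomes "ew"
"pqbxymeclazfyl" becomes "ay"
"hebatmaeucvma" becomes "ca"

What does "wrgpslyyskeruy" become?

Looking at the pairs, the operation is to keep one character in every 3, starting at position 1 (positions 1st, 4th, 7th, ...), then delete the first 3 characters.
Working it through for "wrgpslyyskeruy": intermediate "wpyku", final "ku".

ku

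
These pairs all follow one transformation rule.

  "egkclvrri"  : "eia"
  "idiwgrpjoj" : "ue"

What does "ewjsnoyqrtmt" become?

uo

The pattern: shift every letter 2 places backward in the alphabet (wrapping around), then keep only the vowels.
Working it through for "ewjsnoyqrtmt": intermediate "cuhqlmwoprkr", final "uo".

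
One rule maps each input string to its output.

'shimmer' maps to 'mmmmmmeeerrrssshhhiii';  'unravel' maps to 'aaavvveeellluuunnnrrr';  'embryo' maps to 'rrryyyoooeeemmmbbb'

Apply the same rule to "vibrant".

rrraaannntttvvviiibbb

What's happening: move the first 3 characters to the end (rotate left by 3), then repeat every character 3 times.
For "vibrant", step one produces "rantvib"; step two turns that into "rrraaannntttvvviiibbb".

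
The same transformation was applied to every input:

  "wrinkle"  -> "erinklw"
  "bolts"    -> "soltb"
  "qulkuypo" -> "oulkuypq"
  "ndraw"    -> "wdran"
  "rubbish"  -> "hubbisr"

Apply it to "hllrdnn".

Each output is the input with this applied: swap the first and last characters.
Applying that to "hllrdnn" gives "nllrdnh".

nllrdnh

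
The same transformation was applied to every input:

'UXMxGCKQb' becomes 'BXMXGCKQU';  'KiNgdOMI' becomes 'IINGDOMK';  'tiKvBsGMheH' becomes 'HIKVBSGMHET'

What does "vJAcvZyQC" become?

CJACVZYQV

The transformation: swap the first and last characters, then convert every letter to uppercase.
For "vJAcvZyQC", step one produces "CJAcvZyQv"; step two turns that into "CJACVZYQV".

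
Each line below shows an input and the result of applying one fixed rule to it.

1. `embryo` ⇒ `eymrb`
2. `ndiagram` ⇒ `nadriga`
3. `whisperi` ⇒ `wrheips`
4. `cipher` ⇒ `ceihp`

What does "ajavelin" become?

aijlaev

What's happening: delete the last character, then take characters alternately from the front and the back (1st, last, 2nd, 2nd-last, ...).
On "ajavelin": the first step gives "ajaveli", and the second then gives "aijlaev".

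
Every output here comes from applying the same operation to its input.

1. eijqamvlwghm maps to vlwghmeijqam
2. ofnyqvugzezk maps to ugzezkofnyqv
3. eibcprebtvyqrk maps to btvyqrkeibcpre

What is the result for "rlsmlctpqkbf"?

tpqkbfrlsmlc

The rule is to swap the front and back halves of the string.
Doing the same to "rlsmlctpqkbf": "tpqkbfrlsmlc".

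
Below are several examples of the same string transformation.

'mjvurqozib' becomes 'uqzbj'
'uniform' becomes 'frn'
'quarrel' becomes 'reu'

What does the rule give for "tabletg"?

In each case the input is transformed by: keep every other character starting from the second (positions 2nd, 4th, 6th, ...), then move the first character to the end.
Applying both steps to "tabletg": "alt", then "lta".

lta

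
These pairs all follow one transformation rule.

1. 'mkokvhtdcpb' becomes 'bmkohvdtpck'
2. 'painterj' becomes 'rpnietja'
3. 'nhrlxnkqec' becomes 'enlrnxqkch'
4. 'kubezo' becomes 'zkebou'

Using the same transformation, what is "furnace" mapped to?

The transformation: swap each adjacent pair of characters (1↔2, 3↔4, ...), then swap the first and last characters.
Applying that to "furnace" gives "efnrcau".

efnrcau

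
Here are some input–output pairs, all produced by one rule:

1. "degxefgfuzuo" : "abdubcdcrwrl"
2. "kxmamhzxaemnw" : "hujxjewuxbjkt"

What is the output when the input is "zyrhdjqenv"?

wvoeagnbks

Each output is the input with this applied: shift every letter 3 places backward in the alphabet (wrapping around).
Applying that to "zyrhdjqenv" gives "wvoeagnbks".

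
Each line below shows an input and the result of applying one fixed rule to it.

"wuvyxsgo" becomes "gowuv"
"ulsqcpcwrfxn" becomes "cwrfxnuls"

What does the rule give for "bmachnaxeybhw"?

The rule is to move the first 3 characters to the end (rotate left by 3), then delete the first 3 characters.
On "bmachnaxeybhw": the first step gives "chnaxeybhwbma", and the second then gives "axeybhwbma".
(Check on "ulsqcpcwrfxn": → "qcpcwrfxnuls" → "cwrfxnuls" ✓)

axeybhwbma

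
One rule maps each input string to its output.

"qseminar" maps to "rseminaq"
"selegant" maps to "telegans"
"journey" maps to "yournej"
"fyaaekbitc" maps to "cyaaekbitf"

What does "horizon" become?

The rule is to swap the first and last characters.
Applying that to "horizon" gives "norizoh".

norizoh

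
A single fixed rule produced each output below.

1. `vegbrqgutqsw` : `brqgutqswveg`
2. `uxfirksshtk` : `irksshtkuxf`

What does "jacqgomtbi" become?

qgomtbijac

Rule — move the first 3 characters to the end (rotate left by 3).
So "jacqgomtbi" becomes "qgomtbijac".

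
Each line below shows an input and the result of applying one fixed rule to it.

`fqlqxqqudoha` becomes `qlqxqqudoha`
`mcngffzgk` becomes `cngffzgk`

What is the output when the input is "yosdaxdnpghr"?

osdaxdnpghr

In each case the input is transformed by: delete the first character.
On "yosdaxdnpghr" that produces "osdaxdnpghr".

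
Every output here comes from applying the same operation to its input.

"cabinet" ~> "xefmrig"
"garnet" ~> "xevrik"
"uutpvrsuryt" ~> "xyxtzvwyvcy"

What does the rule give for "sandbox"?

berhfsw

What's happening: swap the first and last characters, then shift every letter 4 places forward in the alphabet (wrapping around).
On "sandbox" that produces "berhfsw".
(Check on "uutpvrsuryt": → "tutpvrsuryu" → "xyxtzvwyvcy" ✓)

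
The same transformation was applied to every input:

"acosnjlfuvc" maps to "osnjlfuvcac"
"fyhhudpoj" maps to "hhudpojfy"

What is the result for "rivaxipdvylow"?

Looking at the pairs, the operation is to move the first 2 characters to the end (rotate left by 2).
On "rivaxipdvylow" that produces "vaxipdvylowri".

vaxipdvylowri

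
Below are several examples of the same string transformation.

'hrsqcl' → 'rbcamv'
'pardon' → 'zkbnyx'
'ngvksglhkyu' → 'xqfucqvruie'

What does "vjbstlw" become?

Each output is the input with this applied: shift every letter 10 places forward in the alphabet (wrapping around).
For "vjbstlw" the result is "ftlcdvg".

ftlcdvg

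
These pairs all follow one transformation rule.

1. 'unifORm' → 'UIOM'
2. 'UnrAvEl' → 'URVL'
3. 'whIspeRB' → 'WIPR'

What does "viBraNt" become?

Rule — keep every other character starting from the first (positions 1st, 3rd, 5th, ...), then convert every letter to uppercase.
"viBraNt" → "VBAT".
(Check on "whIspeRB": → "wIpR" → "WIPR" ✓)

VBAT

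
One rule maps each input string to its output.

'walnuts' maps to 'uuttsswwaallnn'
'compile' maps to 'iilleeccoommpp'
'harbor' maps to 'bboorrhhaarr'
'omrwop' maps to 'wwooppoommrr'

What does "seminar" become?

nnaarrsseemmii

The rule is to move the last 3 characters to the front (rotate right by 3), then double every character.
On "seminar": the first step gives "narsemi", and the second then gives "nnaarrsseemmii".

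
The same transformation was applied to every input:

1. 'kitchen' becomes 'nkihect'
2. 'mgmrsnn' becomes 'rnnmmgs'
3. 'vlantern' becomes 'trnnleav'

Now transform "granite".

The transformation: sort the characters into reverse alphabetical order, then move the first character to the end.
For "granite" the result is "rnigeat".
(Check on "kitchen": → "tnkihec" → "nkihect" ✓)

rnigeat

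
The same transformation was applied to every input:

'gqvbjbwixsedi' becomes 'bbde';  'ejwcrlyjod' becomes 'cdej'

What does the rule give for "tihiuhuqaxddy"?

The rule is to sort the characters into alphabetical order, then keep only the first 4 characters.
Applying both steps to "tihiuhuqaxddy": "addhhiiqtuuxy", then "addh".
(Check on "gqvbjbwixsedi": → "bbdegiijqsvwx" → "bbde" ✓)

addh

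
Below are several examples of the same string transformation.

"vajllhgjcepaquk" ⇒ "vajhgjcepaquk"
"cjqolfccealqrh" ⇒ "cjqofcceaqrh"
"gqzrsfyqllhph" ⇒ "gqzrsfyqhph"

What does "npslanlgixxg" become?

npsangixxg

Rule — remove every "l".
On "npslanlgixxg" that produces "npsangixxg".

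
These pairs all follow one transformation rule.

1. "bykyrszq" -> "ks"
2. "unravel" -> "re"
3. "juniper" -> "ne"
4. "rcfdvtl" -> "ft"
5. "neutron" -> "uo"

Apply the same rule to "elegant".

In each case the input is transformed by: keep one character in every 3, starting at position 3 (positions 3rd, 6th, 9th, ...).
Doing the same to "elegant": "en".

en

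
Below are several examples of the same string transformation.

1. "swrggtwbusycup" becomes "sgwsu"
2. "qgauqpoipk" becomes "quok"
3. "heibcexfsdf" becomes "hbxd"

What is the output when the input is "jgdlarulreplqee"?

Each output is the input with this applied: keep one character in every 3, starting at position 1 (positions 1st, 4th, 7th, ...).
Doing the same to "jgdlarulreplqee": "jlueq".

jlueq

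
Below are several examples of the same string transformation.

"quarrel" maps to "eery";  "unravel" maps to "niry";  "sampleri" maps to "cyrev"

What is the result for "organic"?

navp

What's happening: delete the first 3 characters, then shift every letter 13 places forward in the alphabet (wrapping around) — i.e. ROT13.
Applying both steps to "organic": "anic", then "navp".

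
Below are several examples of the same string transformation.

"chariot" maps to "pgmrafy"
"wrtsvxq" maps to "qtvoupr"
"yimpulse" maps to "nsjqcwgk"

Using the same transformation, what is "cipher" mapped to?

Looking at the pairs, the operation is to shift every letter 2 places backward in the alphabet (wrapping around), then move the first 3 characters to the end (rotate left by 3).
Starting from "cipher": after the first operation, "agnfcp"; after the second, "fcpagn".

fcpagn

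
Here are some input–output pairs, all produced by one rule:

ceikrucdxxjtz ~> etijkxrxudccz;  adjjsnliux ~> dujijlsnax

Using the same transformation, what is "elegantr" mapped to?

ltengaer

The transformation: take characters alternately from the front and the back (1st, last, 2nd, 2nd-last, ...), then move the first 2 characters to the end (rotate left by 2).
"elegantr" → "ltengaer".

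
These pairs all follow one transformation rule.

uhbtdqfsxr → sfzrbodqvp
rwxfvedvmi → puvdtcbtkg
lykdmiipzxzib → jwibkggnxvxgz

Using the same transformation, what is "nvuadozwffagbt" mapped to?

ltsybmxuddyezr

Rule — shift every letter 2 places backward in the alphabet (wrapping around).
Doing the same to "nvuadozwffagbt": "ltsybmxuddyezr".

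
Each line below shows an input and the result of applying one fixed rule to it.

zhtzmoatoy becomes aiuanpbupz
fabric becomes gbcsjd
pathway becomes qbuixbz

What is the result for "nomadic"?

opnbejd

Each output is the input with this applied: shift every letter 1 place forward in the alphabet (wrapping around).
On "nomadic" that produces "opnbejd".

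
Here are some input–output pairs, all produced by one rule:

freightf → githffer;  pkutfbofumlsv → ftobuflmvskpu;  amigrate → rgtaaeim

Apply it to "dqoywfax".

The transformation: move the first 3 characters to the end (rotate left by 3), then swap each adjacent pair of characters (1↔2, 3↔4, ...).
Applying that to "dqoywfax" gives "wyafdxoq".

wyafdxoq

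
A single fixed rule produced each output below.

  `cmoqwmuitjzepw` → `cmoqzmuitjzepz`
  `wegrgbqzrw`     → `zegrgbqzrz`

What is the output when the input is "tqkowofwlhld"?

tqkozofzlhld

Rule — replace every "w" with "z".
So "tqkowofwlhld" becomes "tqkozofzlhld".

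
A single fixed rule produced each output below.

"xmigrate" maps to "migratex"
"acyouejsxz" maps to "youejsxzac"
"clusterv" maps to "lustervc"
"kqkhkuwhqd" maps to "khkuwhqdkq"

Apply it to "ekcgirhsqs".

Looking at the pairs, the operation is to move the last 3 characters to the front (rotate right by 3), then swap the front and back halves of the string.
Starting from "ekcgirhsqs": after the first operation, "sqsekcgirh"; after the second, "cgirhsqsek".

cgirhsqsek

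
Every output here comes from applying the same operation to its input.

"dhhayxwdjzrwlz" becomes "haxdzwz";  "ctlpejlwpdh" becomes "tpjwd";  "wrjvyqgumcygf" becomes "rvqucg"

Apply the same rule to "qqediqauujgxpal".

qdqujxa

The pattern: keep every other character starting from the second (positions 2nd, 4th, 6th, ...).
On "qqediqauujgxpal" that produces "qdqujxa".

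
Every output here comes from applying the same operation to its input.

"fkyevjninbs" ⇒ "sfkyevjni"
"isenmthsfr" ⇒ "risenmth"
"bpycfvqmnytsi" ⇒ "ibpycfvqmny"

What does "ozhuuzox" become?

The pattern: move the last 3 characters to the front (rotate right by 3), then delete the first 2 characters.
Working it through for "ozhuuzox": intermediate "zoxozhuu", final "xozhuu".

xozhuu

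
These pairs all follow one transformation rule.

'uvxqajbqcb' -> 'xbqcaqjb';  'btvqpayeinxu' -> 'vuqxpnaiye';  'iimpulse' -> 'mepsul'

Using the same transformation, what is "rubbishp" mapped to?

The rule is to delete the first 2 characters, then take characters alternately from the front and the back (1st, last, 2nd, 2nd-last, ...).
"rubbishp" → "bbishp" → "bpbhis".

bpbhis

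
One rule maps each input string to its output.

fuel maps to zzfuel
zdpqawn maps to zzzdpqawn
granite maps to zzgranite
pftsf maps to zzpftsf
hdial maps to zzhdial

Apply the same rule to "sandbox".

zzsandbox

Rule — prepend "zz".
Applying that to "sandbox" gives "zzsandbox".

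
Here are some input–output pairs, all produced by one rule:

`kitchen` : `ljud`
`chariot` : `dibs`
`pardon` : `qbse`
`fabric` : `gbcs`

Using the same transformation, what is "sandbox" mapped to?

The rule is to shift every letter 1 place forward in the alphabet (wrapping around), then keep only the first 4 characters.
Applying both steps to "sandbox": "tboecpy", then "tboe".

tboe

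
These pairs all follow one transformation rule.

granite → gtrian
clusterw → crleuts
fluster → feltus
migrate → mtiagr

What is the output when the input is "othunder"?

The transformation: delete the last character, then take characters alternately from the front and the back (1st, last, 2nd, 2nd-last, ...).
For "othunder", step one produces "othunde"; step two turns that into "oetdhnu".
(Check on "migrate": → "migrat" → "mtiagr" ✓)

oetdhnu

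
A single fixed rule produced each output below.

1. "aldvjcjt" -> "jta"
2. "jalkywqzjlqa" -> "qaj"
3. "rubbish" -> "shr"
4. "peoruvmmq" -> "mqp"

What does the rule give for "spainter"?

ers

What's happening: move the last 2 characters to the front (rotate right by 2), then keep only the first 3 characters.
On "spainter": the first step gives "erspaint", and the second then gives "ers".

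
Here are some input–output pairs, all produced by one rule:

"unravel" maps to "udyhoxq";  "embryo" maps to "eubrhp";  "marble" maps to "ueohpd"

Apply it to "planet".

dqhwso

Looking at the pairs, the operation is to shift every letter 3 places forward in the alphabet (wrapping around), then move the first 2 characters to the end (rotate left by 2).
For "planet", step one produces "sodqhw"; step two turns that into "dqhwso".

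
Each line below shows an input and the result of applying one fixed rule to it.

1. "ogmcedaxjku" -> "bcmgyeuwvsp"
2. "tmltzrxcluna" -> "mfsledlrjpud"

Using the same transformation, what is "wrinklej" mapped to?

The transformation: shift every letter 8 places backward in the alphabet (wrapping around), then move the last 3 characters to the front (rotate right by 3).
Applying both steps to "wrinklej": "ojafcdwb", then "dwbojafc".
(Check on "tmltzrxcluna": → "ledlrjpudmfs" → "mfsledlrjpud" ✓)

dwbojafc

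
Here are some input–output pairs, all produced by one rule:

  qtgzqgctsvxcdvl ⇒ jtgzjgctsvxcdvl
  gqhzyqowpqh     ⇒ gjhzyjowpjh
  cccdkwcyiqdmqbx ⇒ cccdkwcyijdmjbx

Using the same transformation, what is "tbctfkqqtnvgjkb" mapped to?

tbctfkjjtnvgjkb

Each output is the input with this applied: replace every "q" with "j".
Applying that to "tbctfkqqtnvgjkb" gives "tbctfkjjtnvgjkb".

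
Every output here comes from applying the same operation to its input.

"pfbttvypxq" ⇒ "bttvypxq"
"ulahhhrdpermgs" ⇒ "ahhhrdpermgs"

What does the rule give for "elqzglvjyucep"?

In each case the input is transformed by: delete the first 2 characters.
For "elqzglvjyucep" the result is "qzglvjyucep".

qzglvjyucep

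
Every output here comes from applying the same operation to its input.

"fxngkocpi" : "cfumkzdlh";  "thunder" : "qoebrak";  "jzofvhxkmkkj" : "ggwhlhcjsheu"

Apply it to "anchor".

The rule is to shift every letter 3 places backward in the alphabet (wrapping around), then take characters alternately from the front and the back (1st, last, 2nd, 2nd-last, ...).
"anchor" → "xkzelo" → "xoklze".

xoklze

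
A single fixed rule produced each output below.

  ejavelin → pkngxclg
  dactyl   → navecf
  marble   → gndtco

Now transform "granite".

gvkpcti

The transformation: reverse the string, then shift every letter 2 places forward in the alphabet (wrapping around).
Applying both steps to "granite": "etinarg", then "gvkpcti".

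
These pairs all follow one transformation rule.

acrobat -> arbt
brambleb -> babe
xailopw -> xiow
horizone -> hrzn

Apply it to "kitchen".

kthn

In each case the input is transformed by: keep every other character starting from the first (positions 1st, 3rd, 5th, ...).
For "kitchen" the result is "kthn".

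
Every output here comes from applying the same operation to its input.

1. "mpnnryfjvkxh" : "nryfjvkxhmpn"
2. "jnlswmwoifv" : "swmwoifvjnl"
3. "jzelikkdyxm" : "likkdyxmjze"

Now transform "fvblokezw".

lokezwfvb

The rule is to move the first 3 characters to the end (rotate left by 3).
Applying that to "fvblokezw" gives "lokezwfvb".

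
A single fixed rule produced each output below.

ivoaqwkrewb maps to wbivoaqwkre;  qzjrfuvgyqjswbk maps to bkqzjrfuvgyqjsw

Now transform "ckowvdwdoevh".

The rule is to move the last 2 characters to the front (rotate right by 2).
Applying that to "ckowvdwdoevh" gives "vhckowvdwdoe".

vhckowvdwdoe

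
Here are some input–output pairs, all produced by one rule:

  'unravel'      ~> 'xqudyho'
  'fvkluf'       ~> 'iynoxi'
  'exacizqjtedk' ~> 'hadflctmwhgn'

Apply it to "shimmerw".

What's happening: shift every letter 3 places forward in the alphabet (wrapping around).
Applying that to "shimmerw" gives "vklpphuz".

vklpphuz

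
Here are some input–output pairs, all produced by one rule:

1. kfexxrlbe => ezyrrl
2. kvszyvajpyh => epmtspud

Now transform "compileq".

wigjc

Rule — shift every letter 6 places backward in the alphabet (wrapping around), then delete the last 3 characters.
For "compileq", step one produces "wigjcfyk"; step two turns that into "wigjc".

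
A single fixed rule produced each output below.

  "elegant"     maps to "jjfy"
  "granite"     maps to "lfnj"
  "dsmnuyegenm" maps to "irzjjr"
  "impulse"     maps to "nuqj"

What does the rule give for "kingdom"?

Each output is the input with this applied: shift every letter 5 places forward in the alphabet (wrapping around), then keep every other character starting from the first (positions 1st, 3rd, 5th, ...).
"kingdom" → "pnslitr" → "psir".

psir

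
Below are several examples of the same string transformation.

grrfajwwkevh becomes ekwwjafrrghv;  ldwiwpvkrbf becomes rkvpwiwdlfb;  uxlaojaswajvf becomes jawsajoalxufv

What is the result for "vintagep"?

Rule — reverse the string, then move the first 2 characters to the end (rotate left by 2).
"vintagep" → "pegatniv" → "gatnivpe".

gatnivpe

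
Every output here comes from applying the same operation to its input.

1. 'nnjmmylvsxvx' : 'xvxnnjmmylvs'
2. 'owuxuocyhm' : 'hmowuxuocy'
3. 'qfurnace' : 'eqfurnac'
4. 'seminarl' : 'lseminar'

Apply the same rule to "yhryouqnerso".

The transformation: move the first 3 characters to the end (rotate left by 3), then swap the front and back halves of the string.
On "yhryouqnerso": the first step gives "youqnersoyhr", and the second then gives "rsoyhryouqne".

rsoyhryouqne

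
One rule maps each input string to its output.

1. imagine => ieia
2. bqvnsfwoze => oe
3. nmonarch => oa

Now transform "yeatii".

Rule — move the last 3 characters to the front (rotate right by 3), then keep only the vowels.
"yeatii" → "tiiyea" → "iiea".

iiea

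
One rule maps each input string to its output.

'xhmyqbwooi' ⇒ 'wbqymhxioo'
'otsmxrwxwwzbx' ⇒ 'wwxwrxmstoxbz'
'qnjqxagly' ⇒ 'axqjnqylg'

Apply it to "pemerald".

The rule is to reverse the string, then move the first 3 characters to the end (rotate left by 3).
Working it through for "pemerald": intermediate "dlaremep", final "remepdla".

remepdla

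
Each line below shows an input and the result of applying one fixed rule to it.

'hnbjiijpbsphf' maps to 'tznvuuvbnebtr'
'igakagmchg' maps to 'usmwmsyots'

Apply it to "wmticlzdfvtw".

iyfuoxlprhfi

The transformation: shift every letter 12 places forward in the alphabet (wrapping around).
Doing the same to "wmticlzdfvtw": "iyfuoxlprhfi".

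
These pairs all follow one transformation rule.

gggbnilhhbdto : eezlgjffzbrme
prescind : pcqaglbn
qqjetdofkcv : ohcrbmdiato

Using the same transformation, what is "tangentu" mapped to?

In each case the input is transformed by: shift every letter 2 places backward in the alphabet (wrapping around), then move the first character to the end.
Working it through for "tangentu": intermediate "ryleclrs", final "yleclrsr".

yleclrsr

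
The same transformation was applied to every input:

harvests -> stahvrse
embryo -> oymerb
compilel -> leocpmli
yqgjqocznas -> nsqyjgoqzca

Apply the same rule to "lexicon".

cnelixo

Looking at the pairs, the operation is to swap each adjacent pair of characters (1↔2, 3↔4, ...), then move the last 2 characters to the front (rotate right by 2).
Working it through for "lexicon": intermediate "elixocn", final "cnelixo".
(Check on "harvests": → "ahvrsest" → "stahvrse" ✓)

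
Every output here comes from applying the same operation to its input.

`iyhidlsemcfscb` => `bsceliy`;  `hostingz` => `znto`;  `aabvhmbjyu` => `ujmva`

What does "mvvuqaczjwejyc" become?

cjwzauv

Each output is the input with this applied: reverse the string, then keep every other character starting from the first (positions 1st, 3rd, 5th, ...).
Applying both steps to "mvvuqaczjwejyc": "cyjewjzcaquvvm", then "cjwzauv".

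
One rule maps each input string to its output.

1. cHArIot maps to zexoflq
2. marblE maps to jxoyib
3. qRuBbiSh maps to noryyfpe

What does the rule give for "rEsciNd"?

Each output is the input with this applied: shift every letter 3 places backward in the alphabet (wrapping around), then convert every letter to lowercase.
"rEsciNd" → "obpzfka".

obpzfka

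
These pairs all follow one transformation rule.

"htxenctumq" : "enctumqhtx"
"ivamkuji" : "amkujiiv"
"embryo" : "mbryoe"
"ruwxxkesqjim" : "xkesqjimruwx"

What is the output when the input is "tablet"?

ablett

The rule is to swap the front and back halves of the string, then move the last 2 characters to the front (rotate right by 2).
Starting from "tablet": after the first operation, "lettab"; after the second, "ablett".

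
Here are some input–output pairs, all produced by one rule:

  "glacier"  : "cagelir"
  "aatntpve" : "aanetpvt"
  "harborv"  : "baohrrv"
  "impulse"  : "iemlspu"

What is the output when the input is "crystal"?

carltsy

Looking at the pairs, the operation is to sort the characters into alphabetical order, then swap each adjacent pair of characters (1↔2, 3↔4, ...).
"crystal" → "carltsy".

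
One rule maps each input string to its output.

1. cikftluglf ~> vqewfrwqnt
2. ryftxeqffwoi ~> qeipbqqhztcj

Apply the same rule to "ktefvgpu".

pqgrafve

In each case the input is transformed by: move the first 2 characters to the end (rotate left by 2), then shift every letter 11 places forward in the alphabet (wrapping around).
For "ktefvgpu", step one produces "efvgpukt"; step two turns that into "pqgrafve".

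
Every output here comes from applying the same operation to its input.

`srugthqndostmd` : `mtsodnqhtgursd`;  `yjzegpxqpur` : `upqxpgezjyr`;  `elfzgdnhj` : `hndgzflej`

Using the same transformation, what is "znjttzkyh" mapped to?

The rule is to move the last character to the front, then reverse the string.
Applying both steps to "znjttzkyh": "hznjttzky", then "ykzttjnzh".

ykzttjnzh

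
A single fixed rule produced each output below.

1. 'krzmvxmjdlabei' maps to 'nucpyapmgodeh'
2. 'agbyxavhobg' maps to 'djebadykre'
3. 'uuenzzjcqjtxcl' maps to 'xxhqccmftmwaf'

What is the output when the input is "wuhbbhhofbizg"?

zxkeekkrielc

The transformation: delete the last character, then shift every letter 3 places forward in the alphabet (wrapping around).
For "wuhbbhhofbizg", step one produces "wuhbbhhofbiz"; step two turns that into "zxkeekkrielc".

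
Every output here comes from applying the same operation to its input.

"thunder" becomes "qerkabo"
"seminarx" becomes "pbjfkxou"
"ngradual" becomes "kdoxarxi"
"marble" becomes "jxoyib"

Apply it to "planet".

In each case the input is transformed by: shift every letter 3 places backward in the alphabet (wrapping around).
For "planet" the result is "mixkbq".

mixkbq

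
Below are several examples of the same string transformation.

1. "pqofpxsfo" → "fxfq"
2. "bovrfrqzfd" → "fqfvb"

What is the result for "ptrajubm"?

bjrp

What's happening: reverse the string, then keep every other character starting from the second (positions 2nd, 4th, 6th, ...).
On "ptrajubm" that produces "bjrp".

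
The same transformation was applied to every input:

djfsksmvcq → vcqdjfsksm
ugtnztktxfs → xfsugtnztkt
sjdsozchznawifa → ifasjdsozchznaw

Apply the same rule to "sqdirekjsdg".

Rule — move the last 3 characters to the front (rotate right by 3).
For "sqdirekjsdg" the result is "sdgsqdirekj".

sdgsqdirekj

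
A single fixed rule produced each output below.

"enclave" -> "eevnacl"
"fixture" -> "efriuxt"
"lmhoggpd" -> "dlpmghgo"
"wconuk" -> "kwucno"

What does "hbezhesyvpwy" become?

yhwbpevzyhse

What's happening: take characters alternately from the front and the back (1st, last, 2nd, 2nd-last, ...), then swap each adjacent pair of characters (1↔2, 3↔4, ...).
On "hbezhesyvpwy": the first step gives "hybwepzvhyes", and the second then gives "yhwbpevzyhse".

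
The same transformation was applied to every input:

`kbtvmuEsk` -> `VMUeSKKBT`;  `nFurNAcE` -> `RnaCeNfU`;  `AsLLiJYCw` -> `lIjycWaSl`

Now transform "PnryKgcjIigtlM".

Looking at the pairs, the operation is to move the first 3 characters to the end (rotate left by 3), then flip the case of every letter.
Starting from "PnryKgcjIigtlM": after the first operation, "yKgcjIigtlMPnr"; after the second, "YkGCJiIGTLmpNR".

YkGCJiIGTLmpNR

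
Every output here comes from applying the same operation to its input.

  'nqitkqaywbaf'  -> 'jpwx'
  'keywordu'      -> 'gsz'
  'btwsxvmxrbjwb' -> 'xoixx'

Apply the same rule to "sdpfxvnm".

What's happening: shift every letter 4 places backward in the alphabet (wrapping around), then keep one character in every 3, starting at position 1 (positions 1st, 4th, 7th, ...).
Starting from "sdpfxvnm": after the first operation, "ozlbtrji"; after the second, "obj".
(Check on "nqitkqaywbaf": → "jmepgmwusxwb" → "jpwx" ✓)

obj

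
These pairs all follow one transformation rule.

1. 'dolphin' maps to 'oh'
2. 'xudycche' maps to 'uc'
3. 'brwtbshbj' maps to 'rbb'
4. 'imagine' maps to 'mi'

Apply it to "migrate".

ia

What's happening: move the last character to the front, then keep one character in every 3, starting at position 3 (positions 3rd, 6th, 9th, ...).
On "migrate": the first step gives "emigrat", and the second then gives "ia".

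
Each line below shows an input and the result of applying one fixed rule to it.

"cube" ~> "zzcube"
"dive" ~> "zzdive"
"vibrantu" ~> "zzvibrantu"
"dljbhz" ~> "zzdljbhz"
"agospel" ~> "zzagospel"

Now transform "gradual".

Rule — prepend "zz".
Applying that to "gradual" gives "zzgradual".

zzgradual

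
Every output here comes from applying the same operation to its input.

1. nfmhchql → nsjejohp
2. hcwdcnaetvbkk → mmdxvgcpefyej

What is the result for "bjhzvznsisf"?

The rule is to shift every letter 2 places forward in the alphabet (wrapping around), then reverse the string.
On "bjhzvznsisf": the first step gives "dljbxbpukuh", and the second then gives "hukupbxbjld".

hukupbxbjld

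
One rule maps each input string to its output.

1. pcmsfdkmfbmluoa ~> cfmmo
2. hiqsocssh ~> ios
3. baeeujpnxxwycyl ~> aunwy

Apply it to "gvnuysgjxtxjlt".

Looking at the pairs, the operation is to keep one character in every 3, starting at position 2 (positions 2nd, 5th, 8th, ...).
On "gvnuysgjxtxjlt" that produces "vyjxt".

vyjxt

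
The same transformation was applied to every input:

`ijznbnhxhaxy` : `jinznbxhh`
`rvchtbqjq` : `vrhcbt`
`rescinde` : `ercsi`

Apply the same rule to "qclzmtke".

cqzlm

Rule — delete the last 3 characters, then swap each adjacent pair of characters (1↔2, 3↔4, ...).
For "qclzmtke", step one produces "qclzm"; step two turns that into "cqzlm".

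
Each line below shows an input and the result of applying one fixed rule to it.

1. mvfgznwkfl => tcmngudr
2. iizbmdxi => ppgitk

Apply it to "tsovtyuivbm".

In each case the input is transformed by: shift every letter 7 places forward in the alphabet (wrapping around), then delete the last 2 characters.
Working it through for "tsovtyuivbm": intermediate "azvcafbpcit", final "azvcafbpc".
(Check on "iizbmdxi": → "ppgitkep" → "ppgitk" ✓)

azvcafbpc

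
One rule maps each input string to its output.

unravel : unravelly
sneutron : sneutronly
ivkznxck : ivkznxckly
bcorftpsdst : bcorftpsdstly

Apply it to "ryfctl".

ryfctlly

What's happening: append "ly".
"ryfctl" → "ryfctlly".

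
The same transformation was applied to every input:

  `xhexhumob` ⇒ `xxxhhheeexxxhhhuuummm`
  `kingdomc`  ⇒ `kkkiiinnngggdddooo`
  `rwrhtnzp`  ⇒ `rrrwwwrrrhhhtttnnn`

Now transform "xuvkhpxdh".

Looking at the pairs, the operation is to delete the last 2 characters, then repeat every character 3 times.
"xuvkhpxdh" → "xxxuuuvvvkkkhhhpppxxx".

xxxuuuvvvkkkhhhpppxxx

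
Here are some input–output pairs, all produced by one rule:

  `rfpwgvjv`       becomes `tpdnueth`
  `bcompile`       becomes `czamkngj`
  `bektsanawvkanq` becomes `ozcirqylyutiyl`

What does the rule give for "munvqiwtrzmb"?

zksltogurpxk

The pattern: shift every letter 2 places backward in the alphabet (wrapping around), then move the last character to the front.
Working it through for "munvqiwtrzmb": intermediate "ksltogurpxkz", final "zksltogurpxk".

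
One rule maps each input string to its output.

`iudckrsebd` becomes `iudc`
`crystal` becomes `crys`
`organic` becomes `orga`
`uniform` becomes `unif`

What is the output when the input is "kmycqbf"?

kmyc

Each output is the input with this applied: keep only the first 4 characters.
"kmycqbf" → "kmyc".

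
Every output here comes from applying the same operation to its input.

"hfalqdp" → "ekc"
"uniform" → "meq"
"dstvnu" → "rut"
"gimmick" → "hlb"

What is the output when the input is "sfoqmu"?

The pattern: shift every letter 1 place backward in the alphabet (wrapping around), then keep every other character starting from the second (positions 2nd, 4th, 6th, ...).
On "sfoqmu": the first step gives "renplt", and the second then gives "ept".

ept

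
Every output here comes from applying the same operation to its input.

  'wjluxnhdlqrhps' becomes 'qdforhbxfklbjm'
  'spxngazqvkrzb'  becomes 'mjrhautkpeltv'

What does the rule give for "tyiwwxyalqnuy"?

The rule is to shift every letter 6 places backward in the alphabet (wrapping around).
Applying that to "tyiwwxyalqnuy" gives "nscqqrsufkhos".

nscqqrsufkhos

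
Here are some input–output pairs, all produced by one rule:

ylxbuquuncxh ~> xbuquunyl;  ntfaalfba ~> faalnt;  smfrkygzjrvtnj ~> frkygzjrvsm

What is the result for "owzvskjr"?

Rule — delete the last 3 characters, then move the first 2 characters to the end (rotate left by 2).
Applying both steps to "owzvskjr": "owzvs", then "zvsow".

zvsow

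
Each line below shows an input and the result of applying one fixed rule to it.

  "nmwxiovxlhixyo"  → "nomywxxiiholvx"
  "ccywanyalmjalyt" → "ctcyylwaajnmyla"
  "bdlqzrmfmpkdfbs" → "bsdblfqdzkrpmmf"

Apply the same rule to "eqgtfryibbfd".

edqfgbtbfiry

The pattern: take characters alternately from the front and the back (1st, last, 2nd, 2nd-last, ...).
On "eqgtfryibbfd" that produces "edqfgbtbfiry".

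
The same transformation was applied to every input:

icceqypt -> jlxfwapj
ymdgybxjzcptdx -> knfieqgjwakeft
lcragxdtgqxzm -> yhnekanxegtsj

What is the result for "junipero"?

The pattern: move the first 2 characters to the end (rotate left by 2), then shift every letter 7 places forward in the alphabet (wrapping around).
Applying that to "junipero" gives "upwlyvqb".

upwlyvqb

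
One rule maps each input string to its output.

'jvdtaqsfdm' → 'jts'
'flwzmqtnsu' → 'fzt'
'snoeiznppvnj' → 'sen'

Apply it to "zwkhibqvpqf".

The rule is to delete the last 3 characters, then keep one character in every 3, starting at position 1 (positions 1st, 4th, 7th, ...).
Working it through for "zwkhibqvpqf": intermediate "zwkhibqv", final "zhq".

zhq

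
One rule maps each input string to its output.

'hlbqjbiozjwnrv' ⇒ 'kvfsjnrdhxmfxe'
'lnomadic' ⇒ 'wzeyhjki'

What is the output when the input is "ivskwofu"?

The transformation: shift every letter 4 places backward in the alphabet (wrapping around), then swap the front and back halves of the string.
On "ivskwofu": the first step gives "erogskbq", and the second then gives "skbqerog".

skbqerog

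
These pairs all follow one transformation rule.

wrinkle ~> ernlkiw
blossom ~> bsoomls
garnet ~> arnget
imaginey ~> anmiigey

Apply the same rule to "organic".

Each output is the input with this applied: sort the characters into reverse alphabetical order, then swap the first and last characters.
For "organic", step one produces "ronigca"; step two turns that into "aonigcr".

aonigcr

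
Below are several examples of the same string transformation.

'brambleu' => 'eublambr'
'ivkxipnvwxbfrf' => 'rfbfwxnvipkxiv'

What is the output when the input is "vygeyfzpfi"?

fizpyfgevy

Looking at the pairs, the operation is to swap each adjacent pair of characters (1↔2, 3↔4, ...), then reverse the string.
Starting from "vygeyfzpfi": after the first operation, "yvegfypzif"; after the second, "fizpyfgevy".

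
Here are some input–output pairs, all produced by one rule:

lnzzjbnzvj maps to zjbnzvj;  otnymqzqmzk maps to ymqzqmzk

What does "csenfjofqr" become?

nfjofqr

Rule — delete the first 3 characters.
For "csenfjofqr" the result is "nfjofqr".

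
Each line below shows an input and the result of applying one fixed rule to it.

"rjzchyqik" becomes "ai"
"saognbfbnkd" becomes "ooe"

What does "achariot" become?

What's happening: shift every letter 1 place forward in the alphabet (wrapping around), then keep only the vowels.
For "achariot", step one produces "bdibsjpu"; step two turns that into "iu".
(Check on "saognbfbnkd": → "tbphocgcole" → "ooe" ✓)

iu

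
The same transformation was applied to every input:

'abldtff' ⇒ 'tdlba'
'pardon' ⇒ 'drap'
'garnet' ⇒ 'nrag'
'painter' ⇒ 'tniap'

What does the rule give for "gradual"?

udarg

What's happening: delete the last 2 characters, then reverse the string.
"gradual" → "udarg".
(Check on "pardon": → "pard" → "drap" ✓)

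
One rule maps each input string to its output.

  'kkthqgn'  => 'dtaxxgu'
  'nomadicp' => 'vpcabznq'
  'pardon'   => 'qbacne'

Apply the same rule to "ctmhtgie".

What's happening: move the last 3 characters to the front (rotate right by 3), then shift every letter 13 places forward in the alphabet (wrapping around) — i.e. ROT13.
On "ctmhtgie" that produces "tvrpgzug".

tvrpgzug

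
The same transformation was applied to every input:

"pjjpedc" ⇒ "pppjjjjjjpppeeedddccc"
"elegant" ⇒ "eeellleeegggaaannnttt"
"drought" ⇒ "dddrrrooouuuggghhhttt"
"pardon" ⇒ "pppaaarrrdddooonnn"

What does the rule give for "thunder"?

ttthhhuuunnndddeeerrr

Each output is the input with this applied: repeat every character 3 times.
Doing the same to "thunder": "ttthhhuuunnndddeeerrr".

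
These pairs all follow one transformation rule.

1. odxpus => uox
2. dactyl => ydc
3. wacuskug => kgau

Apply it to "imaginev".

Looking at the pairs, the operation is to swap the front and back halves of the string, then keep every other character starting from the second (positions 2nd, 4th, 6th, ...).
"imaginev" → "inevimag" → "nvmg".

nvmg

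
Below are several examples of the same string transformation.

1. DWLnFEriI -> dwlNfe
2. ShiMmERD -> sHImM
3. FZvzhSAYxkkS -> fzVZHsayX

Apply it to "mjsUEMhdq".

The transformation: flip the case of every letter, then delete the last 3 characters.
On "mjsUEMhdq": the first step gives "MJSuemHDQ", and the second then gives "MJSuem".

MJSuem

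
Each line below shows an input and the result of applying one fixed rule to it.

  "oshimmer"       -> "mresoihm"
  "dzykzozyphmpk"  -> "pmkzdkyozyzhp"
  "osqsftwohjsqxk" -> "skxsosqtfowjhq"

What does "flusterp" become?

tprlfsue

Looking at the pairs, the operation is to swap each adjacent pair of characters (1↔2, 3↔4, ...), then move the last 3 characters to the front (rotate right by 3).
Applying both steps to "flusterp": "lfsuetpr", then "tprlfsue".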